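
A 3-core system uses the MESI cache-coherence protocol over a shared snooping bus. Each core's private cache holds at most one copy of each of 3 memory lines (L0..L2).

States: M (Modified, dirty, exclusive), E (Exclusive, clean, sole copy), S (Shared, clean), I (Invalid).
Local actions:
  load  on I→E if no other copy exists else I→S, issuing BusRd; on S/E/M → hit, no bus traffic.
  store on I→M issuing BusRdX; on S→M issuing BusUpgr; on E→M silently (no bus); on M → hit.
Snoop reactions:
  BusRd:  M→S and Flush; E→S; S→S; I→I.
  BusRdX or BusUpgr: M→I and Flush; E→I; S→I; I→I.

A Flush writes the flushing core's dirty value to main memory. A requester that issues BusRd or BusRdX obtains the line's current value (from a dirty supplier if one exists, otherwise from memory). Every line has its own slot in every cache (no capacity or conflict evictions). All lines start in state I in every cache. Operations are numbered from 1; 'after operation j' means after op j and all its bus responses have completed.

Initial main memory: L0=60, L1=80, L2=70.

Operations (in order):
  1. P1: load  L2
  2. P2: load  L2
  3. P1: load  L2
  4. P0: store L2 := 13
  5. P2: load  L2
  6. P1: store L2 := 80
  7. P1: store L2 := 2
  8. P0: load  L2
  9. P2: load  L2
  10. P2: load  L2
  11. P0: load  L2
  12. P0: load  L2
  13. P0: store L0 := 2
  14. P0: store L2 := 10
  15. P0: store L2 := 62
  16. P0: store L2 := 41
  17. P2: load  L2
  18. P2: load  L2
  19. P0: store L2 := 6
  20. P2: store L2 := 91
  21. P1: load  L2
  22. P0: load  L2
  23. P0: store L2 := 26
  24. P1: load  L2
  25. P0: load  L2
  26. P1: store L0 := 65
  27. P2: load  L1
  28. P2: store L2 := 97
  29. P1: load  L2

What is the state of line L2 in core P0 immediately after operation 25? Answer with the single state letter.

state = S

1. P1: load  L2  bus=[BusRd]  L2: P0=I P1=E P2=I  mem[L2]=70
2. P2: load  L2  bus=[BusRd]  L2: P0=I P1=S P2=S  mem[L2]=70
3. P1: load  L2  bus=[-]  L2: P0=I P1=S P2=S  mem[L2]=70
4. P0: store L2 := 13  bus=[BusRdX]  L2: P0=M P1=I P2=I  mem[L2]=70
5. P2: load  L2  bus=[BusRd,Flush]  L2: P0=S P1=I P2=S  mem[L2]=13
6. P1: store L2 := 80  bus=[BusRdX]  L2: P0=I P1=M P2=I  mem[L2]=13
7. P1: store L2 := 2  bus=[-]  L2: P0=I P1=M P2=I  mem[L2]=13
8. P0: load  L2  bus=[BusRd,Flush]  L2: P0=S P1=S P2=I  mem[L2]=2
9. P2: load  L2  bus=[BusRd]  L2: P0=S P1=S P2=S  mem[L2]=2
10. P2: load  L2  bus=[-]  L2: P0=S P1=S P2=S  mem[L2]=2
11. P0: load  L2  bus=[-]  L2: P0=S P1=S P2=S  mem[L2]=2
12. P0: load  L2  bus=[-]  L2: P0=S P1=S P2=S  mem[L2]=2
13. P0: store L0 := 2  bus=[BusRdX]  L0: P0=M P1=I P2=I  mem[L0]=60
14. P0: store L2 := 10  bus=[BusUpgr]  L2: P0=M P1=I P2=I  mem[L2]=2
15. P0: store L2 := 62  bus=[-]  L2: P0=M P1=I P2=I  mem[L2]=2
16. P0: store L2 := 41  bus=[-]  L2: P0=M P1=I P2=I  mem[L2]=2
17. P2: load  L2  bus=[BusRd,Flush]  L2: P0=S P1=I P2=S  mem[L2]=41
18. P2: load  L2  bus=[-]  L2: P0=S P1=I P2=S  mem[L2]=41
19. P0: store L2 := 6  bus=[BusUpgr]  L2: P0=M P1=I P2=I  mem[L2]=41
20. P2: store L2 := 91  bus=[BusRdX,Flush]  L2: P0=I P1=I P2=M  mem[L2]=6
21. P1: load  L2  bus=[BusRd,Flush]  L2: P0=I P1=S P2=S  mem[L2]=91
22. P0: load  L2  bus=[BusRd]  L2: P0=S P1=S P2=S  mem[L2]=91
23. P0: store L2 := 26  bus=[BusUpgr]  L2: P0=M P1=I P2=I  mem[L2]=91
24. P1: load  L2  bus=[BusRd,Flush]  L2: P0=S P1=S P2=I  mem[L2]=26
25. P0: load  L2  bus=[-]  L2: P0=S P1=S P2=I  mem[L2]=26
26. P1: store L0 := 65  bus=[BusRdX,Flush]  L0: P0=I P1=M P2=I  mem[L0]=2
27. P2: load  L1  bus=[BusRd]  L1: P0=I P1=I P2=E  mem[L1]=80
28. P2: store L2 := 97  bus=[BusRdX]  L2: P0=I P1=I P2=M  mem[L2]=26
29. P1: load  L2  bus=[BusRd,Flush]  L2: P0=I P1=S P2=S  mem[L2]=97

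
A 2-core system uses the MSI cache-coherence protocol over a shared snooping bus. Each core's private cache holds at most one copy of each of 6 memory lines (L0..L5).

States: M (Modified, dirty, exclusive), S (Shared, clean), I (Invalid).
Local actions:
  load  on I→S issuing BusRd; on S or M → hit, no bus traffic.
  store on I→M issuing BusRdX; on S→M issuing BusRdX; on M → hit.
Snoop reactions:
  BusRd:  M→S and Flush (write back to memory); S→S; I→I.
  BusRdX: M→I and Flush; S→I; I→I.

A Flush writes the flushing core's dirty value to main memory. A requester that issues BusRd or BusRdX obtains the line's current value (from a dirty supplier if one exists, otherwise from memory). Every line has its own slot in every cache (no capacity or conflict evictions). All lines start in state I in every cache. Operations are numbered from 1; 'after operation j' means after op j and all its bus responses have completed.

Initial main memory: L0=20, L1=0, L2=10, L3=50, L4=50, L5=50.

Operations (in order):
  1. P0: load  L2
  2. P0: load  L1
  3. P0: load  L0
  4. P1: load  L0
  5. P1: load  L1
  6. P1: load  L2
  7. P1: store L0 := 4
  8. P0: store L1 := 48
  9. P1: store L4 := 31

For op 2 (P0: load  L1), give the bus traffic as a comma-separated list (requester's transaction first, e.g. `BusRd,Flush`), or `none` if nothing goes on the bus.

bus = BusRd

[1] P0: load  L2 | P0:S(10), P1:I | bus: BusRd
[2] P0: load  L1 | P0:S(0), P1:I | bus: BusRd
[3] P0: load  L0 | P0:S(20), P1:I | bus: BusRd
[4] P1: load  L0 | P0:S(20), P1:S(20) | bus: BusRd
[5] P1: load  L1 | P0:S(0), P1:S(0) | bus: BusRd
[6] P1: load  L2 | P0:S(10), P1:S(10) | bus: BusRd
[7] P1: store L0 := 4 | P0:I, P1:M(4) | bus: BusRdX
[8] P0: store L1 := 48 | P0:M(48), P1:I | bus: BusRdX
[9] P1: store L4 := 31 | P0:I, P1:M(31) | bus: BusRdX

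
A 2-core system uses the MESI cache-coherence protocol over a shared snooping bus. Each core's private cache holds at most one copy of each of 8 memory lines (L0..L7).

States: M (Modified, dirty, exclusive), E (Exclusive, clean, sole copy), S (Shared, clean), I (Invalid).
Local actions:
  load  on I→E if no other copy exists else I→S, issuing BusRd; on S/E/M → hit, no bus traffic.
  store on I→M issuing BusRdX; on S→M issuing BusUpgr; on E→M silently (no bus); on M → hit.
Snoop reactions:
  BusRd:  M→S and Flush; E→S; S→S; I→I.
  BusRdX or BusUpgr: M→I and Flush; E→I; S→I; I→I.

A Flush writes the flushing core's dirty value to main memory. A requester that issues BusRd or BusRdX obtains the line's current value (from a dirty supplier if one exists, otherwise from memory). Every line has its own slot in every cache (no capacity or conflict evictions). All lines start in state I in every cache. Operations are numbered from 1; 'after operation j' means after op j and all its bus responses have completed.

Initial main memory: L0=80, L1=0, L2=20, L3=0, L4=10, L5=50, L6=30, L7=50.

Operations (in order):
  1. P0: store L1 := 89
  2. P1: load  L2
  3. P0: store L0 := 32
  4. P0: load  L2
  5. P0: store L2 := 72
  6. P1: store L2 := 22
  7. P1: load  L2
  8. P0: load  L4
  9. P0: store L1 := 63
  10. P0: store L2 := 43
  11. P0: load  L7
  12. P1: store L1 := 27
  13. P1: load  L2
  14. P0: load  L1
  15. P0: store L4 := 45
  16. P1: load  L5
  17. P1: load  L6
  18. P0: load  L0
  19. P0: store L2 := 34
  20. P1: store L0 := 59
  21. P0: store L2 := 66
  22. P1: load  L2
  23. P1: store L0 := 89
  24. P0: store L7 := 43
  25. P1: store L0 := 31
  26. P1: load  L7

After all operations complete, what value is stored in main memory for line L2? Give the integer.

memory[L2] = 66

  op1 P0: store L1 := 89 → M/I on L1; bus BusRdX; mem=0
  op2 P1: load  L2 → I/E on L2; bus BusRd; mem=20
  op3 P0: store L0 := 32 → M/I on L0; bus BusRdX; mem=80
  op4 P0: load  L2 → S/S on L2; bus BusRd; mem=20
  op5 P0: store L2 := 72 → M/I on L2; bus BusUpgr; mem=20
  op6 P1: store L2 := 22 → I/M on L2; bus BusRdX Flush; mem=72
  op7 P1: load  L2 → I/M on L2; bus (none); mem=72
  op8 P0: load  L4 → E/I on L4; bus BusRd; mem=10
  op9 P0: store L1 := 63 → M/I on L1; bus (none); mem=0
  op10 P0: store L2 := 43 → M/I on L2; bus BusRdX Flush; mem=22
  op11 P0: load  L7 → E/I on L7; bus BusRd; mem=50
  op12 P1: store L1 := 27 → I/M on L1; bus BusRdX Flush; mem=63
  op13 P1: load  L2 → S/S on L2; bus BusRd Flush; mem=43
  op14 P0: load  L1 → S/S on L1; bus BusRd Flush; mem=27
  op15 P0: store L4 := 45 → M/I on L4; bus (none); mem=10
  op16 P1: load  L5 → I/E on L5; bus BusRd; mem=50
  op17 P1: load  L6 → I/E on L6; bus BusRd; mem=30
  op18 P0: load  L0 → M/I on L0; bus (none); mem=80
  op19 P0: store L2 := 34 → M/I on L2; bus BusUpgr; mem=43
  op20 P1: store L0 := 59 → I/M on L0; bus BusRdX Flush; mem=32
  op21 P0: store L2 := 66 → M/I on L2; bus (none); mem=43
  op22 P1: load  L2 → S/S on L2; bus BusRd Flush; mem=66
  op23 P1: store L0 := 89 → I/M on L0; bus (none); mem=32
  op24 P0: store L7 := 43 → M/I on L7; bus (none); mem=50
  op25 P1: store L0 := 31 → I/M on L0; bus (none); mem=32
  op26 P1: load  L7 → S/S on L7; bus BusRd Flush; mem=43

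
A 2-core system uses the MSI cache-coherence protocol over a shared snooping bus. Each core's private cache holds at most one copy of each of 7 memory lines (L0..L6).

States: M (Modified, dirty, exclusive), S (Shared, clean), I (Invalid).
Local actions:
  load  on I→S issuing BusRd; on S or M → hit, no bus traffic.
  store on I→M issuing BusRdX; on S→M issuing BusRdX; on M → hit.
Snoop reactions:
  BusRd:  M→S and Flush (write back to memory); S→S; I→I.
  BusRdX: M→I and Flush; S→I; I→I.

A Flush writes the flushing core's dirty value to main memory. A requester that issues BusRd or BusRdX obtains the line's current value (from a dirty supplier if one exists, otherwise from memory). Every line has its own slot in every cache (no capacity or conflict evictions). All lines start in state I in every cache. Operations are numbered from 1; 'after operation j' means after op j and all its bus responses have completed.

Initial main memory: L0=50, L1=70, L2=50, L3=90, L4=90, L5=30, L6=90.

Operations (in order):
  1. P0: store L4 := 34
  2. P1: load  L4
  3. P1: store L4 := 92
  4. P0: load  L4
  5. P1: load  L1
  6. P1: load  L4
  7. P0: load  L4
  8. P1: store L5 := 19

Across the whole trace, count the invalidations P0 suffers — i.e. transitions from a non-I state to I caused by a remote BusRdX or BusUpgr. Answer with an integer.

invalidations = 1

  op1 P0: store L4 := 34 → M/I on L4; bus BusRdX; mem=90
  op2 P1: load  L4 → S/S on L4; bus BusRd Flush; mem=34
  op3 P1: store L4 := 92 → I/M on L4; bus BusRdX; mem=34
  op4 P0: load  L4 → S/S on L4; bus BusRd Flush; mem=92
  op5 P1: load  L1 → I/S on L1; bus BusRd; mem=70
  op6 P1: load  L4 → S/S on L4; bus (none); mem=92
  op7 P0: load  L4 → S/S on L4; bus (none); mem=92
  op8 P1: store L5 := 19 → I/M on L5; bus BusRdX; mem=30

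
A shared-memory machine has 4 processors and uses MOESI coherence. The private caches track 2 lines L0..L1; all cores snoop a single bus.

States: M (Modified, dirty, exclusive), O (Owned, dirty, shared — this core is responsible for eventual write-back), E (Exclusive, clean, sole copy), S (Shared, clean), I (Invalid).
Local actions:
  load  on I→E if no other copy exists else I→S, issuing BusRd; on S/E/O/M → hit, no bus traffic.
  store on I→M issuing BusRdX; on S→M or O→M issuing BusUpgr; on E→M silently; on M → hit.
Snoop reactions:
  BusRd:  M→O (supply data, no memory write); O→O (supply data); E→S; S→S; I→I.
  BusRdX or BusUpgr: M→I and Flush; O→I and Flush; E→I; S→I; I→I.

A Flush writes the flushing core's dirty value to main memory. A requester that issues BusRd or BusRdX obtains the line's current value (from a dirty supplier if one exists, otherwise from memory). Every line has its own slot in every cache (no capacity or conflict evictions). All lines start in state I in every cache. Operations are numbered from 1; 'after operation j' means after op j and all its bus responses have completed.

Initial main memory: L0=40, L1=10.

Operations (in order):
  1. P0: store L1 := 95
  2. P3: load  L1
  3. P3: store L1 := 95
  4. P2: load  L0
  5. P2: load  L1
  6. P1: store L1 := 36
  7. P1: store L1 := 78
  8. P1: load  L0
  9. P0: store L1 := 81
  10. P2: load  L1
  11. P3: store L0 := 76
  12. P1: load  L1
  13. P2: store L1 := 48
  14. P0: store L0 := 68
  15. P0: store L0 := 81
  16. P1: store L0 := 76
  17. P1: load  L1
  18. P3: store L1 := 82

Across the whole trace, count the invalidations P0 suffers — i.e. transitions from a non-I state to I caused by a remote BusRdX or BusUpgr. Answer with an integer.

invalidations = 3

  op1 P0: store L1 := 95 → M/I/I/I on L1; bus BusRdX; mem=10
  op2 P3: load  L1 → O/I/I/S on L1; bus BusRd; mem=10
  op3 P3: store L1 := 95 → I/I/I/M on L1; bus BusUpgr Flush; mem=95
  op4 P2: load  L0 → I/I/E/I on L0; bus BusRd; mem=40
  op5 P2: load  L1 → I/I/S/O on L1; bus BusRd; mem=95
  op6 P1: store L1 := 36 → I/M/I/I on L1; bus BusRdX Flush; mem=95
  op7 P1: store L1 := 78 → I/M/I/I on L1; bus (none); mem=95
  op8 P1: load  L0 → I/S/S/I on L0; bus BusRd; mem=40
  op9 P0: store L1 := 81 → M/I/I/I on L1; bus BusRdX Flush; mem=78
  op10 P2: load  L1 → O/I/S/I on L1; bus BusRd; mem=78
  op11 P3: store L0 := 76 → I/I/I/M on L0; bus BusRdX; mem=40
  op12 P1: load  L1 → O/S/S/I on L1; bus BusRd; mem=78
  op13 P2: store L1 := 48 → I/I/M/I on L1; bus BusUpgr Flush; mem=81
  op14 P0: store L0 := 68 → M/I/I/I on L0; bus BusRdX Flush; mem=76
  op15 P0: store L0 := 81 → M/I/I/I on L0; bus (none); mem=76
  op16 P1: store L0 := 76 → I/M/I/I on L0; bus BusRdX Flush; mem=81
  op17 P1: load  L1 → I/S/O/I on L1; bus BusRd; mem=81
  op18 P3: store L1 := 82 → I/I/I/M on L1; bus BusRdX Flush; mem=48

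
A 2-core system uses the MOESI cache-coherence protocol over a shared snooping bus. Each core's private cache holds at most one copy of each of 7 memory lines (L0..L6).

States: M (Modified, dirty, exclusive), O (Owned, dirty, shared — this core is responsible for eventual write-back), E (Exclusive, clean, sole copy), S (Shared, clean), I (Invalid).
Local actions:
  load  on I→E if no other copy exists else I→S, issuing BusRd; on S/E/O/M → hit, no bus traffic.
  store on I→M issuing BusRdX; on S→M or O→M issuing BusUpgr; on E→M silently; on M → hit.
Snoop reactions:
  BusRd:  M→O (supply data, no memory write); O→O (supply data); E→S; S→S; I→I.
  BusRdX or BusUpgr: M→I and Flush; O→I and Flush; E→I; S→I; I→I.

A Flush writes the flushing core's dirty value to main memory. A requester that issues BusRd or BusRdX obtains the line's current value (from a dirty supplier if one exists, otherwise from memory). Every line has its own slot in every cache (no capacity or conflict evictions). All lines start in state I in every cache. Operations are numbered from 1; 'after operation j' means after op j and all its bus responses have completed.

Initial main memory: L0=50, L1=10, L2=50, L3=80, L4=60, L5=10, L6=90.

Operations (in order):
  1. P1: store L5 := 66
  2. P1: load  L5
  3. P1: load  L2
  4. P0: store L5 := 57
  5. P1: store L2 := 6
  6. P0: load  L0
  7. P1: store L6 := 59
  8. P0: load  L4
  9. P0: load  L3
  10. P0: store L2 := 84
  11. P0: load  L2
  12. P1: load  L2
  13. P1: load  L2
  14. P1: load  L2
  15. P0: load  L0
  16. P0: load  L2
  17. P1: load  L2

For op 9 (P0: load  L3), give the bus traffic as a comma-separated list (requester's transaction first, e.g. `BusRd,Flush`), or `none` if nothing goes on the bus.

bus = BusRd

  op1 P1: store L5 := 66 → I/M on L5; bus BusRdX; mem=10
  op2 P1: load  L5 → I/M on L5; bus (none); mem=10
  op3 P1: load  L2 → I/E on L2; bus BusRd; mem=50
  op4 P0: store L5 := 57 → M/I on L5; bus BusRdX Flush; mem=66
  op5 P1: store L2 := 6 → I/M on L2; bus (none); mem=50
  op6 P0: load  L0 → E/I on L0; bus BusRd; mem=50
  op7 P1: store L6 := 59 → I/M on L6; bus BusRdX; mem=90
  op8 P0: load  L4 → E/I on L4; bus BusRd; mem=60
  op9 P0: load  L3 → E/I on L3; bus BusRd; mem=80
  op10 P0: store L2 := 84 → M/I on L2; bus BusRdX Flush; mem=6
  op11 P0: load  L2 → M/I on L2; bus (none); mem=6
  op12 P1: load  L2 → O/S on L2; bus BusRd; mem=6
  op13 P1: load  L2 → O/S on L2; bus (none); mem=6
  op14 P1: load  L2 → O/S on L2; bus (none); mem=6
  op15 P0: load  L0 → E/I on L0; bus (none); mem=50
  op16 P0: load  L2 → O/S on L2; bus (none); mem=6
  op17 P1: load  L2 → O/S on L2; bus (none); mem=6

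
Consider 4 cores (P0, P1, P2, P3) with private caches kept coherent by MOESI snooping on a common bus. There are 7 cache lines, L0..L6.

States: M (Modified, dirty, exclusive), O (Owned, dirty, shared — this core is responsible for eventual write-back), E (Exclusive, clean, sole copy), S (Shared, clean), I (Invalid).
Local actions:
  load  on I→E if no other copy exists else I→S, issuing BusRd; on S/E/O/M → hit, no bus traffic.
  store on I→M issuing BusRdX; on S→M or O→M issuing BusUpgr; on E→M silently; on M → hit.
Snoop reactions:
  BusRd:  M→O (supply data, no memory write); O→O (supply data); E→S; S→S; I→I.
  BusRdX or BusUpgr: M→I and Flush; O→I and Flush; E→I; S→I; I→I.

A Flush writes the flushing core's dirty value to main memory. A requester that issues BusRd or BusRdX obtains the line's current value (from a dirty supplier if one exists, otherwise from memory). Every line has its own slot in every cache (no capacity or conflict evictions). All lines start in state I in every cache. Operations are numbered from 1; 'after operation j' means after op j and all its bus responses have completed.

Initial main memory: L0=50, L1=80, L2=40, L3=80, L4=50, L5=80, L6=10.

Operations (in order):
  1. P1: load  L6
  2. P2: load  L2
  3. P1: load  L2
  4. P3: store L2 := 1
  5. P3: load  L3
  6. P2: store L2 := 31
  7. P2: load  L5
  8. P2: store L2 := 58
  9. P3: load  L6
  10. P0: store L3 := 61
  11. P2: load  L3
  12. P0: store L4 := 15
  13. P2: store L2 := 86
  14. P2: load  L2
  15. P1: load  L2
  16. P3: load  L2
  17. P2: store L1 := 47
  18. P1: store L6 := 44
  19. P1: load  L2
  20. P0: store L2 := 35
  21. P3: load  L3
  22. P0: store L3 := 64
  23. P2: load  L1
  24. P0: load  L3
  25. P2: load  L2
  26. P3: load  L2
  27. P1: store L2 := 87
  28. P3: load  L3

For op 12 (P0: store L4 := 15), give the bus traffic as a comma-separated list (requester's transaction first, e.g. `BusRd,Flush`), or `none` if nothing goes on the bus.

bus = BusRdX

step 1: P1: load  L6  ⟶  IEII  (L6)  txn=BusRd  M[L6]=10
step 2: P2: load  L2  ⟶  IIEI  (L2)  txn=BusRd  M[L2]=40
step 3: P1: load  L2  ⟶  ISSI  (L2)  txn=BusRd  M[L2]=40
step 4: P3: store L2 := 1  ⟶  IIIM  (L2)  txn=BusRdX  M[L2]=40
step 5: P3: load  L3  ⟶  IIIE  (L3)  txn=BusRd  M[L3]=80
step 6: P2: store L2 := 31  ⟶  IIMI  (L2)  txn=BusRdX+Flush  M[L2]=1
step 7: P2: load  L5  ⟶  IIEI  (L5)  txn=BusRd  M[L5]=80
step 8: P2: store L2 := 58  ⟶  IIMI  (L2)  txn=∅  M[L2]=1
step 9: P3: load  L6  ⟶  ISIS  (L6)  txn=BusRd  M[L6]=10
step 10: P0: store L3 := 61  ⟶  MIII  (L3)  txn=BusRdX  M[L3]=80
step 11: P2: load  L3  ⟶  OISI  (L3)  txn=BusRd  M[L3]=80
step 12: P0: store L4 := 15  ⟶  MIII  (L4)  txn=BusRdX  M[L4]=50
step 13: P2: store L2 := 86  ⟶  IIMI  (L2)  txn=∅  M[L2]=1
step 14: P2: load  L2  ⟶  IIMI  (L2)  txn=∅  M[L2]=1
step 15: P1: load  L2  ⟶  ISOI  (L2)  txn=BusRd  M[L2]=1
step 16: P3: load  L2  ⟶  ISOS  (L2)  txn=BusRd  M[L2]=1
step 17: P2: store L1 := 47  ⟶  IIMI  (L1)  txn=BusRdX  M[L1]=80
step 18: P1: store L6 := 44  ⟶  IMII  (L6)  txn=BusUpgr  M[L6]=10
step 19: P1: load  L2  ⟶  ISOS  (L2)  txn=∅  M[L2]=1
step 20: P0: store L2 := 35  ⟶  MIII  (L2)  txn=BusRdX+Flush  M[L2]=86
step 21: P3: load  L3  ⟶  OISS  (L3)  txn=BusRd  M[L3]=80
step 22: P0: store L3 := 64  ⟶  MIII  (L3)  txn=BusUpgr  M[L3]=80
step 23: P2: load  L1  ⟶  IIMI  (L1)  txn=∅  M[L1]=80
step 24: P0: load  L3  ⟶  MIII  (L3)  txn=∅  M[L3]=80
step 25: P2: load  L2  ⟶  OISI  (L2)  txn=BusRd  M[L2]=86
step 26: P3: load  L2  ⟶  OISS  (L2)  txn=BusRd  M[L2]=86
step 27: P1: store L2 := 87  ⟶  IMII  (L2)  txn=BusRdX+Flush  M[L2]=35
step 28: P3: load  L3  ⟶  OIIS  (L3)  txn=BusRd  M[L3]=80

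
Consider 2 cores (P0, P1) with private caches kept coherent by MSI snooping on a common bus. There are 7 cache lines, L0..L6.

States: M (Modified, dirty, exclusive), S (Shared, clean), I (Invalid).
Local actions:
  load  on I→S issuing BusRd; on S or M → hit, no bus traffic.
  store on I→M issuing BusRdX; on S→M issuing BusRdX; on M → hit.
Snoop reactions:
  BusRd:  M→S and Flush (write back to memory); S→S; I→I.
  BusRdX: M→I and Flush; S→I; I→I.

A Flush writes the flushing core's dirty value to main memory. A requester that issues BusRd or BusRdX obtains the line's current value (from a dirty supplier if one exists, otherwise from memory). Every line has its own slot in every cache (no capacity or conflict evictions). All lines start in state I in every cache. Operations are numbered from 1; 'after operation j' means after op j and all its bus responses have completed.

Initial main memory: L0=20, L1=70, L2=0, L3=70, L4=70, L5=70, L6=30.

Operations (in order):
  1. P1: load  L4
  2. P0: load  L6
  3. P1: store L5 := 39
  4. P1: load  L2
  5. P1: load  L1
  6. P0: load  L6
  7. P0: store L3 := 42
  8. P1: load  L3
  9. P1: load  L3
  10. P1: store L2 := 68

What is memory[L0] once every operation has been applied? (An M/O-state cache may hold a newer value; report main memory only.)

memory[L0] = 20

1. P1: load  L4  bus=[BusRd]  L4: P0=I P1=S  mem[L4]=70
2. P0: load  L6  bus=[BusRd]  L6: P0=S P1=I  mem[L6]=30
3. P1: store L5 := 39  bus=[BusRdX]  L5: P0=I P1=M  mem[L5]=70
4. P1: load  L2  bus=[BusRd]  L2: P0=I P1=S  mem[L2]=0
5. P1: load  L1  bus=[BusRd]  L1: P0=I P1=S  mem[L1]=70
6. P0: load  L6  bus=[-]  L6: P0=S P1=I  mem[L6]=30
7. P0: store L3 := 42  bus=[BusRdX]  L3: P0=M P1=I  mem[L3]=70
8. P1: load  L3  bus=[BusRd,Flush]  L3: P0=S P1=S  mem[L3]=42
9. P1: load  L3  bus=[-]  L3: P0=S P1=S  mem[L3]=42
10. P1: store L2 := 68  bus=[BusRdX]  L2: P0=I P1=M  mem[L2]=0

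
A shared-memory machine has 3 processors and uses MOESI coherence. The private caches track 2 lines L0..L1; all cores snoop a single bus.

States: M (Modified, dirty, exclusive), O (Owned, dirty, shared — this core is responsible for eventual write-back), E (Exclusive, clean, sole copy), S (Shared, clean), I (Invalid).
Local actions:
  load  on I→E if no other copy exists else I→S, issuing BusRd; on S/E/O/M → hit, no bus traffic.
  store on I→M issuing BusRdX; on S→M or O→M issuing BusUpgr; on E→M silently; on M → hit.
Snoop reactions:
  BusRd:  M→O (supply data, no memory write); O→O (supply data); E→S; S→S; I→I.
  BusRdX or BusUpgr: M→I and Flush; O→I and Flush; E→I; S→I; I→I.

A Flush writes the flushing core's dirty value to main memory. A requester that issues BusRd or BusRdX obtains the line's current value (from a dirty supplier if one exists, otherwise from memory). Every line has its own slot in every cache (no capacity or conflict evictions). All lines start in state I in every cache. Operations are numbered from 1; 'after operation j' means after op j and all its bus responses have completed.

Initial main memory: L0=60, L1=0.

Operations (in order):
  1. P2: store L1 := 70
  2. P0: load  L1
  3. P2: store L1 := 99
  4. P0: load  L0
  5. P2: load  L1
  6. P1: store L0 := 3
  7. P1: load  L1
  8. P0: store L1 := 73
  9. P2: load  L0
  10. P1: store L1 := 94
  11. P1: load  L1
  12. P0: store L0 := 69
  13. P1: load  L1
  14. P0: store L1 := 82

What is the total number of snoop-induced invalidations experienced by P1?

invalidations = 3

step 1: P2: store L1 := 70  ⟶  IIM  (L1)  txn=BusRdX  M[L1]=0
step 2: P0: load  L1  ⟶  SIO  (L1)  txn=BusRd  M[L1]=0
step 3: P2: store L1 := 99  ⟶  IIM  (L1)  txn=BusUpgr  M[L1]=0
step 4: P0: load  L0  ⟶  EII  (L0)  txn=BusRd  M[L0]=60
step 5: P2: load  L1  ⟶  IIM  (L1)  txn=∅  M[L1]=0
step 6: P1: store L0 := 3  ⟶  IMI  (L0)  txn=BusRdX  M[L0]=60
step 7: P1: load  L1  ⟶  ISO  (L1)  txn=BusRd  M[L1]=0
step 8: P0: store L1 := 73  ⟶  MII  (L1)  txn=BusRdX+Flush  M[L1]=99
step 9: P2: load  L0  ⟶  IOS  (L0)  txn=BusRd  M[L0]=60
step 10: P1: store L1 := 94  ⟶  IMI  (L1)  txn=BusRdX+Flush  M[L1]=73
step 11: P1: load  L1  ⟶  IMI  (L1)  txn=∅  M[L1]=73
step 12: P0: store L0 := 69  ⟶  MII  (L0)  txn=BusRdX+Flush  M[L0]=3
step 13: P1: load  L1  ⟶  IMI  (L1)  txn=∅  M[L1]=73
step 14: P0: store L1 := 82  ⟶  MII  (L1)  txn=BusRdX+Flush  M[L1]=94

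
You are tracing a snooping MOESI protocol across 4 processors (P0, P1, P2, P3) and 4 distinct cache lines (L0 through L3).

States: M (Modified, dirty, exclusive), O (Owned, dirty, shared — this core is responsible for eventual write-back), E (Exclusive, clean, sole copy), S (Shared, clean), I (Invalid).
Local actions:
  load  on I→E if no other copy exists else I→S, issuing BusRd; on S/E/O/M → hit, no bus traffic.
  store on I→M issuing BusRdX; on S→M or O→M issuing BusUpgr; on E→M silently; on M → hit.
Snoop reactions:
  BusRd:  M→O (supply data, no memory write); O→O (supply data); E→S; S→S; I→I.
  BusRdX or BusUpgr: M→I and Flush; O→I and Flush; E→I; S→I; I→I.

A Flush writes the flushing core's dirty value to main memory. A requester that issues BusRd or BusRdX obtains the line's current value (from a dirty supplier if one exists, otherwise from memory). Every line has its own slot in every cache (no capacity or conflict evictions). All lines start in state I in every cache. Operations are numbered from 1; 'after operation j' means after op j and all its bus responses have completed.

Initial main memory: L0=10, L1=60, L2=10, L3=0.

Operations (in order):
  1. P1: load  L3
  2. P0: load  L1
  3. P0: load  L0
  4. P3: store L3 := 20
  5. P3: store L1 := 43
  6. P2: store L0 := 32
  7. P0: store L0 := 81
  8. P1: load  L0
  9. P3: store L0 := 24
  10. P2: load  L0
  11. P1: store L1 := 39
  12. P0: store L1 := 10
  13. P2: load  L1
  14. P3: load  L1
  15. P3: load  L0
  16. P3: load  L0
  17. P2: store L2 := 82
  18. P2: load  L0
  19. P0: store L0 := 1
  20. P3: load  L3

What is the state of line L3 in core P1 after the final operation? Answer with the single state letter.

state = I

step 1: P1: load  L3  ⟶  IEII  (L3)  txn=BusRd  M[L3]=0
step 2: P0: load  L1  ⟶  EIII  (L1)  txn=BusRd  M[L1]=60
step 3: P0: load  L0  ⟶  EIII  (L0)  txn=BusRd  M[L0]=10
step 4: P3: store L3 := 20  ⟶  IIIM  (L3)  txn=BusRdX  M[L3]=0
step 5: P3: store L1 := 43  ⟶  IIIM  (L1)  txn=BusRdX  M[L1]=60
step 6: P2: store L0 := 32  ⟶  IIMI  (L0)  txn=BusRdX  M[L0]=10
step 7: P0: store L0 := 81  ⟶  MIII  (L0)  txn=BusRdX+Flush  M[L0]=32
step 8: P1: load  L0  ⟶  OSII  (L0)  txn=BusRd  M[L0]=32
step 9: P3: store L0 := 24  ⟶  IIIM  (L0)  txn=BusRdX+Flush  M[L0]=81
step 10: P2: load  L0  ⟶  IISO  (L0)  txn=BusRd  M[L0]=81
step 11: P1: store L1 := 39  ⟶  IMII  (L1)  txn=BusRdX+Flush  M[L1]=43
step 12: P0: store L1 := 10  ⟶  MIII  (L1)  txn=BusRdX+Flush  M[L1]=39
step 13: P2: load  L1  ⟶  OISI  (L1)  txn=BusRd  M[L1]=39
step 14: P3: load  L1  ⟶  OISS  (L1)  txn=BusRd  M[L1]=39
step 15: P3: load  L0  ⟶  IISO  (L0)  txn=∅  M[L0]=81
step 16: P3: load  L0  ⟶  IISO  (L0)  txn=∅  M[L0]=81
step 17: P2: store L2 := 82  ⟶  IIMI  (L2)  txn=BusRdX  M[L2]=10
step 18: P2: load  L0  ⟶  IISO  (L0)  txn=∅  M[L0]=81
step 19: P0: store L0 := 1  ⟶  MIII  (L0)  txn=BusRdX+Flush  M[L0]=24
step 20: P3: load  L3  ⟶  IIIM  (L3)  txn=∅  M[L3]=0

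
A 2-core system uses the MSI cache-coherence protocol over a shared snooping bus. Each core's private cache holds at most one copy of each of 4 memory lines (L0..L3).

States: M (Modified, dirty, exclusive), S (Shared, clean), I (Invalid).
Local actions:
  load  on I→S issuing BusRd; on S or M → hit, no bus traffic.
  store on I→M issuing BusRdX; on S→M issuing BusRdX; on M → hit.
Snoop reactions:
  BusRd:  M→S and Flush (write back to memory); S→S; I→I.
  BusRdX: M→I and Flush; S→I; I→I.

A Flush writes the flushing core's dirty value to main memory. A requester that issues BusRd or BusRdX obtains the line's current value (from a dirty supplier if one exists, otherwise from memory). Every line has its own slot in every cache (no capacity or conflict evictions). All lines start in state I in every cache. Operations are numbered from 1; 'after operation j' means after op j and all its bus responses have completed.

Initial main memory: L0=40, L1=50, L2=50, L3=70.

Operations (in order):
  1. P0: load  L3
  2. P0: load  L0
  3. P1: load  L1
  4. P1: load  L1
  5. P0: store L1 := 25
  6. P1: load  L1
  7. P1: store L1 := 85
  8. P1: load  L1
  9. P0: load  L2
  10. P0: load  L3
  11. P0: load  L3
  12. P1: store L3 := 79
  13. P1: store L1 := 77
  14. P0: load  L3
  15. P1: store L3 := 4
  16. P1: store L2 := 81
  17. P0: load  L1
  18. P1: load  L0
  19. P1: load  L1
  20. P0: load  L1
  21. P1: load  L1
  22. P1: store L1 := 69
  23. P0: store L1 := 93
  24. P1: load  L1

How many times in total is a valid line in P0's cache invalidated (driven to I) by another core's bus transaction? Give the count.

invalidations = 5

[1] P0: load  L3 | P0:S(70), P1:I | bus: BusRd
[2] P0: load  L0 | P0:S(40), P1:I | bus: BusRd
[3] P1: load  L1 | P0:I, P1:S(50) | bus: BusRd
[4] P1: load  L1 | P0:I, P1:S(50) | bus: none
[5] P0: store L1 := 25 | P0:M(25), P1:I | bus: BusRdX
[6] P1: load  L1 | P0:S(25), P1:S(25) | bus: BusRd,Flush
[7] P1: store L1 := 85 | P0:I, P1:M(85) | bus: BusRdX
[8] P1: load  L1 | P0:I, P1:M(85) | bus: none
[9] P0: load  L2 | P0:S(50), P1:I | bus: BusRd
[10] P0: load  L3 | P0:S(70), P1:I | bus: none
[11] P0: load  L3 | P0:S(70), P1:I | bus: none
[12] P1: store L3 := 79 | P0:I, P1:M(79) | bus: BusRdX
[13] P1: store L1 := 77 | P0:I, P1:M(77) | bus: none
[14] P0: load  L3 | P0:S(79), P1:S(79) | bus: BusRd,Flush
[15] P1: store L3 := 4 | P0:I, P1:M(4) | bus: BusRdX
[16] P1: store L2 := 81 | P0:I, P1:M(81) | bus: BusRdX
[17] P0: load  L1 | P0:S(77), P1:S(77) | bus: BusRd,Flush
[18] P1: load  L0 | P0:S(40), P1:S(40) | bus: BusRd
[19] P1: load  L1 | P0:S(77), P1:S(77) | bus: none
[20] P0: load  L1 | P0:S(77), P1:S(77) | bus: none
[21] P1: load  L1 | P0:S(77), P1:S(77) | bus: none
[22] P1: store L1 := 69 | P0:I, P1:M(69) | bus: BusRdX
[23] P0: store L1 := 93 | P0:M(93), P1:I | bus: BusRdX,Flush
[24] P1: load  L1 | P0:S(93), P1:S(93) | bus: BusRd,Flush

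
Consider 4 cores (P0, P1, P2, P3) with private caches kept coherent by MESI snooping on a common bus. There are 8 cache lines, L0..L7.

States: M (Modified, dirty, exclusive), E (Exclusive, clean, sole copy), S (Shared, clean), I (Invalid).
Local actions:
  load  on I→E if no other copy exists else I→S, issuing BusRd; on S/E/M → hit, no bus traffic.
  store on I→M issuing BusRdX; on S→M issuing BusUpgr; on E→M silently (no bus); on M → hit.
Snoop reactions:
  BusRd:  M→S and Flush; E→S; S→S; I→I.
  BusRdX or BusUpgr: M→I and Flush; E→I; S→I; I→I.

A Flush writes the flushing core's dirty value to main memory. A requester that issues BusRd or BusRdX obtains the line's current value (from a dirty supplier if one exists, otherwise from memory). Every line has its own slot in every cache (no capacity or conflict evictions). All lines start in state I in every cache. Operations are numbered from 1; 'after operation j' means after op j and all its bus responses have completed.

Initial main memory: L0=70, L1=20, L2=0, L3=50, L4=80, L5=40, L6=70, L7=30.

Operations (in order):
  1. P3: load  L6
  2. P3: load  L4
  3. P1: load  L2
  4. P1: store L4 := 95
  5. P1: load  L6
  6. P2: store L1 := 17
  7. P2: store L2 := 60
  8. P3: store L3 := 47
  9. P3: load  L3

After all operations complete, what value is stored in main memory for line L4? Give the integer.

memory[L4] = 80

step 1: P3: load  L6  ⟶  IIIE  (L6)  txn=BusRd  M[L6]=70
step 2: P3: load  L4  ⟶  IIIE  (L4)  txn=BusRd  M[L4]=80
step 3: P1: load  L2  ⟶  IEII  (L2)  txn=BusRd  M[L2]=0
step 4: P1: store L4 := 95  ⟶  IMII  (L4)  txn=BusRdX  M[L4]=80
step 5: P1: load  L6  ⟶  ISIS  (L6)  txn=BusRd  M[L6]=70
step 6: P2: store L1 := 17  ⟶  IIMI  (L1)  txn=BusRdX  M[L1]=20
step 7: P2: store L2 := 60  ⟶  IIMI  (L2)  txn=BusRdX  M[L2]=0
step 8: P3: store L3 := 47  ⟶  IIIM  (L3)  txn=BusRdX  M[L3]=50
step 9: P3: load  L3  ⟶  IIIM  (L3)  txn=∅  M[L3]=50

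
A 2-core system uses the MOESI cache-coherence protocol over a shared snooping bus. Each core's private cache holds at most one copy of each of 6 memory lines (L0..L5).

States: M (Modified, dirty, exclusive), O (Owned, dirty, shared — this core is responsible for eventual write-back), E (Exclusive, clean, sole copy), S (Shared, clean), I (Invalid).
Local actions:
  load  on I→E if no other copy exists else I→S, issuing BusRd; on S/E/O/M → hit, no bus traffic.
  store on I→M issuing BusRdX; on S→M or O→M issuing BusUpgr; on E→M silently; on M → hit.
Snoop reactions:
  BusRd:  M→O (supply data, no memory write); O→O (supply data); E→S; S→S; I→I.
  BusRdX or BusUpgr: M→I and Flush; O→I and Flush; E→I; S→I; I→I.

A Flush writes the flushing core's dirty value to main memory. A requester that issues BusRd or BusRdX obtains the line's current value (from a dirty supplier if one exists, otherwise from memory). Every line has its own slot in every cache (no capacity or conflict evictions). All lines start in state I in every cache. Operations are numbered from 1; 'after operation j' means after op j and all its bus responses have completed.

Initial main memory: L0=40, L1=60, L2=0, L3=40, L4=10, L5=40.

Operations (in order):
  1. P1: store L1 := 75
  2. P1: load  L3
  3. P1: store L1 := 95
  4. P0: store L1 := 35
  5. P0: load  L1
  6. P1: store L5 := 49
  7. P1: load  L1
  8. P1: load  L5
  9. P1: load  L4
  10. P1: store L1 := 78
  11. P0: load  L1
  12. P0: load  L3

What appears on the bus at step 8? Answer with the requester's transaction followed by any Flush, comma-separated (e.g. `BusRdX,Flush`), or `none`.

step 1: P1: store L1 := 75  ⟶  IM  (L1)  txn=BusRdX  M[L1]=60
step 2: P1: load  L3  ⟶  IE  (L3)  txn=BusRd  M[L3]=40
step 3: P1: store L1 := 95  ⟶  IM  (L1)  txn=∅  M[L1]=60
step 4: P0: store L1 := 35  ⟶  MI  (L1)  txn=BusRdX+Flush  M[L1]=95
step 5: P0: load  L1  ⟶  MI  (L1)  txn=∅  M[L1]=95
step 6: P1: store L5 := 49  ⟶  IM  (L5)  txn=BusRdX  M[L5]=40
step 7: P1: load  L1  ⟶  OS  (L1)  txn=BusRd  M[L1]=95
step 8: P1: load  L5  ⟶  IM  (L5)  txn=∅  M[L5]=40
step 9: P1: load  L4  ⟶  IE  (L4)  txn=BusRd  M[L4]=10
step 10: P1: store L1 := 78  ⟶  IM  (L1)  txn=BusUpgr+Flush  M[L1]=35
step 11: P0: load  L1  ⟶  SO  (L1)  txn=BusRd  M[L1]=35
step 12: P0: load  L3  ⟶  SS  (L3)  txn=BusRd  M[L3]=40

bus = none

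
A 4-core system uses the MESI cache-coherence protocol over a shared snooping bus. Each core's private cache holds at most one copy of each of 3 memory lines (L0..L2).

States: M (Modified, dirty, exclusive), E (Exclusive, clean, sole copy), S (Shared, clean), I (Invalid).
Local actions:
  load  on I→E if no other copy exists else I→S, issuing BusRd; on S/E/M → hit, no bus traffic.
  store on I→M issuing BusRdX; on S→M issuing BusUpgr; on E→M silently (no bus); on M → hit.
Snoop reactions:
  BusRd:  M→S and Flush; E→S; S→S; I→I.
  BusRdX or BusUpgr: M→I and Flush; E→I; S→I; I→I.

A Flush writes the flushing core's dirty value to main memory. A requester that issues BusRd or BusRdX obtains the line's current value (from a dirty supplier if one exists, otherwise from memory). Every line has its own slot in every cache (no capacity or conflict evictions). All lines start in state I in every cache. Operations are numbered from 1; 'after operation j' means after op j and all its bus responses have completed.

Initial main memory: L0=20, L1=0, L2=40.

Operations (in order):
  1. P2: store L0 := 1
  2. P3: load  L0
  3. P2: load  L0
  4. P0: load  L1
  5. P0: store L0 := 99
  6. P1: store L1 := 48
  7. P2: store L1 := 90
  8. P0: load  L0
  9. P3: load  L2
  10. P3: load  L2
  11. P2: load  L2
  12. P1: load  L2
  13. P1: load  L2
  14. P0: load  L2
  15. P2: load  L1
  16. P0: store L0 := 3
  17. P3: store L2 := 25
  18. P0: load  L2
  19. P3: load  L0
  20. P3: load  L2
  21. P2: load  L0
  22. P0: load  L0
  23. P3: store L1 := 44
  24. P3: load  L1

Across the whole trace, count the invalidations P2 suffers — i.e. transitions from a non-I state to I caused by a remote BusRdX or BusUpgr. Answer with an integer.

step 1: P2: store L0 := 1  ⟶  IIMI  (L0)  txn=BusRdX  M[L0]=20
step 2: P3: load  L0  ⟶  IISS  (L0)  txn=BusRd+Flush  M[L0]=1
step 3: P2: load  L0  ⟶  IISS  (L0)  txn=∅  M[L0]=1
step 4: P0: load  L1  ⟶  EIII  (L1)  txn=BusRd  M[L1]=0
step 5: P0: store L0 := 99  ⟶  MIII  (L0)  txn=BusRdX  M[L0]=1
step 6: P1: store L1 := 48  ⟶  IMII  (L1)  txn=BusRdX  M[L1]=0
step 7: P2: store L1 := 90  ⟶  IIMI  (L1)  txn=BusRdX+Flush  M[L1]=48
step 8: P0: load  L0  ⟶  MIII  (L0)  txn=∅  M[L0]=1
step 9: P3: load  L2  ⟶  IIIE  (L2)  txn=BusRd  M[L2]=40
step 10: P3: load  L2  ⟶  IIIE  (L2)  txn=∅  M[L2]=40
step 11: P2: load  L2  ⟶  IISS  (L2)  txn=BusRd  M[L2]=40
step 12: P1: load  L2  ⟶  ISSS  (L2)  txn=BusRd  M[L2]=40
step 13: P1: load  L2  ⟶  ISSS  (L2)  txn=∅  M[L2]=40
step 14: P0: load  L2  ⟶  SSSS  (L2)  txn=BusRd  M[L2]=40
step 15: P2: load  L1  ⟶  IIMI  (L1)  txn=∅  M[L1]=48
step 16: P0: store L0 := 3  ⟶  MIII  (L0)  txn=∅  M[L0]=1
step 17: P3: store L2 := 25  ⟶  IIIM  (L2)  txn=BusUpgr  M[L2]=40
step 18: P0: load  L2  ⟶  SIIS  (L2)  txn=BusRd+Flush  M[L2]=25
step 19: P3: load  L0  ⟶  SIIS  (L0)  txn=BusRd+Flush  M[L0]=3
step 20: P3: load  L2  ⟶  SIIS  (L2)  txn=∅  M[L2]=25
step 21: P2: load  L0  ⟶  SISS  (L0)  txn=BusRd  M[L0]=3
step 22: P0: load  L0  ⟶  SISS  (L0)  txn=∅  M[L0]=3
step 23: P3: store L1 := 44  ⟶  IIIM  (L1)  txn=BusRdX+Flush  M[L1]=90
step 24: P3: load  L1  ⟶  IIIM  (L1)  txn=∅  M[L1]=90

invalidations = 3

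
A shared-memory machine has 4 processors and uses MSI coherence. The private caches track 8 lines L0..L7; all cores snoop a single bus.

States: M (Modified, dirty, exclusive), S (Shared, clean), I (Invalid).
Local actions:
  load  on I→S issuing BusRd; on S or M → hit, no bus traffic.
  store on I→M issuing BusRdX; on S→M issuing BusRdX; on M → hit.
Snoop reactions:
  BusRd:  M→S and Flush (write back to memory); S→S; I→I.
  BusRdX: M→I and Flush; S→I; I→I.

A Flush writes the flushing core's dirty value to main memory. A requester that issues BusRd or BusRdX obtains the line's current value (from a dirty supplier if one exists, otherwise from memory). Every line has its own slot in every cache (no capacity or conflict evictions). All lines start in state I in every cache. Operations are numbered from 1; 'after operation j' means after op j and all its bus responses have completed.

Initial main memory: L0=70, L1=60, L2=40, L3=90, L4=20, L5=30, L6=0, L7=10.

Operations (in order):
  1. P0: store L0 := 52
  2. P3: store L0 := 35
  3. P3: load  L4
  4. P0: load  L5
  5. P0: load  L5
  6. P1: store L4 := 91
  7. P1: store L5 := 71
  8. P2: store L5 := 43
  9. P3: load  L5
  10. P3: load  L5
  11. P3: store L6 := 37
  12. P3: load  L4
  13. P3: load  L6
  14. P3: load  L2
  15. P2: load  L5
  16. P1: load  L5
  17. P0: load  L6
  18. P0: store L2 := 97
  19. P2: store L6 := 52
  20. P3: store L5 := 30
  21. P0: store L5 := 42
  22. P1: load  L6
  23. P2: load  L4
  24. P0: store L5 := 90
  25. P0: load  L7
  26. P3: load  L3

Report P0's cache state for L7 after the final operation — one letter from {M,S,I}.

state = S

[1] P0: store L0 := 52 | P0:M(52), P1:I, P2:I, P3:I | bus: BusRdX
[2] P3: store L0 := 35 | P0:I, P1:I, P2:I, P3:M(35) | bus: BusRdX,Flush
[3] P3: load  L4 | P0:I, P1:I, P2:I, P3:S(20) | bus: BusRd
[4] P0: load  L5 | P0:S(30), P1:I, P2:I, P3:I | bus: BusRd
[5] P0: load  L5 | P0:S(30), P1:I, P2:I, P3:I | bus: none
[6] P1: store L4 := 91 | P0:I, P1:M(91), P2:I, P3:I | bus: BusRdX
[7] P1: store L5 := 71 | P0:I, P1:M(71), P2:I, P3:I | bus: BusRdX
[8] P2: store L5 := 43 | P0:I, P1:I, P2:M(43), P3:I | bus: BusRdX,Flush
[9] P3: load  L5 | P0:I, P1:I, P2:S(43), P3:S(43) | bus: BusRd,Flush
[10] P3: load  L5 | P0:I, P1:I, P2:S(43), P3:S(43) | bus: none
[11] P3: store L6 := 37 | P0:I, P1:I, P2:I, P3:M(37) | bus: BusRdX
[12] P3: load  L4 | P0:I, P1:S(91), P2:I, P3:S(91) | bus: BusRd,Flush
[13] P3: load  L6 | P0:I, P1:I, P2:I, P3:M(37) | bus: none
[14] P3: load  L2 | P0:I, P1:I, P2:I, P3:S(40) | bus: BusRd
[15] P2: load  L5 | P0:I, P1:I, P2:S(43), P3:S(43) | bus: none
[16] P1: load  L5 | P0:I, P1:S(43), P2:S(43), P3:S(43) | bus: BusRd
[17] P0: load  L6 | P0:S(37), P1:I, P2:I, P3:S(37) | bus: BusRd,Flush
[18] P0: store L2 := 97 | P0:M(97), P1:I, P2:I, P3:I | bus: BusRdX
[19] P2: store L6 := 52 | P0:I, P1:I, P2:M(52), P3:I | bus: BusRdX
[20] P3: store L5 := 30 | P0:I, P1:I, P2:I, P3:M(30) | bus: BusRdX
[21] P0: store L5 := 42 | P0:M(42), P1:I, P2:I, P3:I | bus: BusRdX,Flush
[22] P1: load  L6 | P0:I, P1:S(52), P2:S(52), P3:I | bus: BusRd,Flush
[23] P2: load  L4 | P0:I, P1:S(91), P2:S(91), P3:S(91) | bus: BusRd
[24] P0: store L5 := 90 | P0:M(90), P1:I, P2:I, P3:I | bus: none
[25] P0: load  L7 | P0:S(10), P1:I, P2:I, P3:I | bus: BusRd
[26] P3: load  L3 | P0:I, P1:I, P2:I, P3:S(90) | bus: BusRd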